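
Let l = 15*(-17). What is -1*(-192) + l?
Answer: -63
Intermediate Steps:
l = -255
-1*(-192) + l = -1*(-192) - 255 = 192 - 255 = -63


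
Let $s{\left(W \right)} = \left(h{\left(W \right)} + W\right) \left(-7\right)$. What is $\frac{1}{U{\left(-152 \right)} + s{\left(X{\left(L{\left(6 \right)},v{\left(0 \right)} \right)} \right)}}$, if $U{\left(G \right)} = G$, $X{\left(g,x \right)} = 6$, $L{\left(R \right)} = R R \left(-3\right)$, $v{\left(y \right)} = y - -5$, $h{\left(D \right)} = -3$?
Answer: $- \frac{1}{173} \approx -0.0057803$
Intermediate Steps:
$v{\left(y \right)} = 5 + y$ ($v{\left(y \right)} = y + 5 = 5 + y$)
$L{\left(R \right)} = - 3 R^{2}$ ($L{\left(R \right)} = R^{2} \left(-3\right) = - 3 R^{2}$)
$s{\left(W \right)} = 21 - 7 W$ ($s{\left(W \right)} = \left(-3 + W\right) \left(-7\right) = 21 - 7 W$)
$\frac{1}{U{\left(-152 \right)} + s{\left(X{\left(L{\left(6 \right)},v{\left(0 \right)} \right)} \right)}} = \frac{1}{-152 + \left(21 - 42\right)} = \frac{1}{-152 - 21} = \frac{1}{-173} = - \frac{1}{173}$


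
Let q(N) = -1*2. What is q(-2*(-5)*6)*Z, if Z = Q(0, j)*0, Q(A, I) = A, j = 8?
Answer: 0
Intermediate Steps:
q(N) = -2
Z = 0 (Z = 0*0 = 0)
q(-2*(-5)*6)*Z = -2*0 = 0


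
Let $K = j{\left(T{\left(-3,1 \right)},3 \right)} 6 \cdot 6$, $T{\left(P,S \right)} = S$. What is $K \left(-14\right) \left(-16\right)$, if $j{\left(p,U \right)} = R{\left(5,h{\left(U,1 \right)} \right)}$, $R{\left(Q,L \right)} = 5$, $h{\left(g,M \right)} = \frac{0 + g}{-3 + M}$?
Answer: $40320$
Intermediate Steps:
$h{\left(g,M \right)} = \frac{g}{-3 + M}$
$j{\left(p,U \right)} = 5$
$K = 180$ ($K = 5 \cdot 6 \cdot 6 = 30 \cdot 6 = 180$)
$K \left(-14\right) \left(-16\right) = 180 \left(-14\right) \left(-16\right) = \left(-2520\right) \left(-16\right) = 40320$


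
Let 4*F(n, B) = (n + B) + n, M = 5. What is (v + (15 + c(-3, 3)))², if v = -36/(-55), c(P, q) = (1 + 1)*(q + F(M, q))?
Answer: 9591409/12100 ≈ 792.68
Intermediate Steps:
F(n, B) = n/2 + B/4 (F(n, B) = ((n + B) + n)/4 = ((B + n) + n)/4 = (B + 2*n)/4 = n/2 + B/4)
c(P, q) = 5 + 5*q/2 (c(P, q) = (1 + 1)*(q + ((½)*5 + q/4)) = 2*(q + (5/2 + q/4)) = 2*(5/2 + 5*q/4) = 5 + 5*q/2)
v = 36/55 (v = -36*(-1/55) = 36/55 ≈ 0.65455)
(v + (15 + c(-3, 3)))² = (36/55 + (15 + (5 + (5/2)*3)))² = (36/55 + (15 + (5 + 15/2)))² = (36/55 + (15 + 25/2))² = (36/55 + 55/2)² = (3097/110)² = 9591409/12100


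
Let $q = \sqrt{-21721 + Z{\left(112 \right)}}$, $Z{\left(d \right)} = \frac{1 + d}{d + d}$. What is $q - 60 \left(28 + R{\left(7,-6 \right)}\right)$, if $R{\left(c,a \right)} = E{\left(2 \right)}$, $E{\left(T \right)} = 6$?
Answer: $-2040 + \frac{3 i \sqrt{7568386}}{56} \approx -2040.0 + 147.38 i$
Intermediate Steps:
$R{\left(c,a \right)} = 6$
$Z{\left(d \right)} = \frac{1 + d}{2 d}$
$q = \frac{3 i \sqrt{7568386}}{56}$ ($q = \sqrt{-21721 + \frac{1 + 112}{2 \cdot 112}} = \sqrt{-21721 + \frac{1}{2} \cdot \frac{1}{112} \cdot 113} = \sqrt{-21721 + \frac{113}{224}} = \sqrt{- \frac{4865391}{224}} = \frac{3 i \sqrt{7568386}}{56} \approx 147.38 i$)
$q - 60 \left(28 + R{\left(7,-6 \right)}\right) = \frac{3 i \sqrt{7568386}}{56} - 60 \left(28 + 6\right) = \frac{3 i \sqrt{7568386}}{56} - 2040 = -2040 + \frac{3 i \sqrt{7568386}}{56}$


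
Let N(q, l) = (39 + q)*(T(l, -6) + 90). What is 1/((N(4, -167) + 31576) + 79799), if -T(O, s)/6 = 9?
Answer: 1/112923 ≈ 8.8556e-6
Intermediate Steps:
T(O, s) = -54 (T(O, s) = -6*9 = -54)
N(q, l) = 1404 + 36*q (N(q, l) = (39 + q)*(-54 + 90) = (39 + q)*36 = 1404 + 36*q)
1/((N(4, -167) + 31576) + 79799) = 1/(((1404 + 36*4) + 31576) + 79799) = 1/(((1404 + 144) + 31576) + 79799) = 1/((1548 + 31576) + 79799) = 1/(33124 + 79799) = 1/112923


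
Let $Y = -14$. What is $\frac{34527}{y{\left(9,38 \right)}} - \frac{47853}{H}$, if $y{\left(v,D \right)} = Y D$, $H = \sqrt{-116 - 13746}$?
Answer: $- \frac{34527}{532} + \frac{47853 i \sqrt{13862}}{13862} \approx -64.9 + 406.44 i$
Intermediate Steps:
$H = i \sqrt{13862}$ ($H = \sqrt{-13862} = i \sqrt{13862} \approx 117.74 i$)
$y{\left(v,D \right)} = - 14 D$
$\frac{34527}{y{\left(9,38 \right)}} - \frac{47853}{H} = \frac{34527}{\left(-14\right) 38} - \frac{47853}{i \sqrt{13862}} = \frac{34527}{-532} - 47853 \left(- \frac{i \sqrt{13862}}{13862}\right) = 34527 \left(- \frac{1}{532}\right) + \frac{47853 i \sqrt{13862}}{13862} = - \frac{34527}{532} + \frac{47853 i \sqrt{13862}}{13862}$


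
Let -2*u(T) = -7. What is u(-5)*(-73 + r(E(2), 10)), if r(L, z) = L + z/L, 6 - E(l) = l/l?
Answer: -231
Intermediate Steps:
E(l) = 5 (E(l) = 6 - l/l = 6 - 1*1 = 6 - 1 = 5)
u(T) = 7/2 (u(T) = -½*(-7) = 7/2)
u(-5)*(-73 + r(E(2), 10)) = 7*(-73 + (5 + 10/5))/2 = 7*(-73 + (5 + 10*(⅕)))/2 = 7*(-73 + (5 + 2))/2 = 7*(-73 + 7)/2 = (7/2)*(-66) = -231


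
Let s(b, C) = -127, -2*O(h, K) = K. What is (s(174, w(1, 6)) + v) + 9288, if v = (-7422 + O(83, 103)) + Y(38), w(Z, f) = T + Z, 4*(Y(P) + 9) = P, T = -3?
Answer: 1688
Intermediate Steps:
Y(P) = -9 + P/4
O(h, K) = -K/2
w(Z, f) = -3 + Z
v = -7473 (v = (-7422 - 1/2*103) + (-9 + (1/4)*38) = (-7422 - 103/2) + (-9 + 19/2) = -14947/2 + 1/2 = -7473)
(s(174, w(1, 6)) + v) + 9288 = (-127 - 7473) + 9288 = -7600 + 9288 = 1688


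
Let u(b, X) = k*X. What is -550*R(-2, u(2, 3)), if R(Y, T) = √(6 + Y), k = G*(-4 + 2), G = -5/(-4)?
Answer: -1100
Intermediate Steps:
G = 5/4 (G = -5*(-¼) = 5/4 ≈ 1.2500)
k = -5/2 (k = 5*(-4 + 2)/4 = (5/4)*(-2) = -5/2 ≈ -2.5000)
u(b, X) = -5*X/2
-550*R(-2, u(2, 3)) = -550*√(6 - 2) = -550*√4 = -550*2 = -1100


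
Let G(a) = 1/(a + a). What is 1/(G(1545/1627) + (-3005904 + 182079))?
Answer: -3090/8725617623 ≈ -3.5413e-7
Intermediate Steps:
G(a) = 1/(2*a)
1/(G(1545/1627) + (-3005904 + 182079)) = 1/(1/(2*((1545/1627))) + (-3005904 + 182079)) = 1/(1/(2*((1545*(1/1627)))) - 2823825) = 1/(1/(2*(1545/1627)) - 2823825) = 1/((1/2)*(1627/1545) - 2823825) = 1/(1627/3090 - 2823825) = 1/(-8725617623/3090) = -3090/8725617623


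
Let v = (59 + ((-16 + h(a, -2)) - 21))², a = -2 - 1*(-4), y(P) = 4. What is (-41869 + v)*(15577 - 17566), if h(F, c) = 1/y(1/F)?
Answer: 1316684187/16 ≈ 8.2293e+7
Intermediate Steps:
a = 2 (a = -2 + 4 = 2)
h(F, c) = ¼ (h(F, c) = 1/4 = ¼)
v = 7921/16 (v = (59 + ((-16 + ¼) - 21))² = (59 + (-63/4 - 21))² = (59 - 147/4)² = (89/4)² = 7921/16 ≈ 495.06)
(-41869 + v)*(15577 - 17566) = (-41869 + 7921/16)*(15577 - 17566) = -661983/16*(-1989) = 1316684187/16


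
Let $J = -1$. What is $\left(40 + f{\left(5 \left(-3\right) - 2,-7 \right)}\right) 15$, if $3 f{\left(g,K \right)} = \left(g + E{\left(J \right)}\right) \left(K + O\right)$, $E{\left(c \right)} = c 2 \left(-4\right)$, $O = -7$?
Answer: $1230$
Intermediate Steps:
$E{\left(c \right)} = - 8 c$ ($E{\left(c \right)} = 2 c \left(-4\right) = - 8 c$)
$f{\left(g,K \right)} = \frac{\left(-7 + K\right) \left(8 + g\right)}{3}$ ($f{\left(g,K \right)} = \frac{\left(g - -8\right) \left(K - 7\right)}{3} = \frac{\left(g + 8\right) \left(-7 + K\right)}{3} = \frac{\left(8 + g\right) \left(-7 + K\right)}{3} = \frac{\left(-7 + K\right) \left(8 + g\right)}{3}$)
$\left(40 + f{\left(5 \left(-3\right) - 2,-7 \right)}\right) 15 = \left(40 + \left(- \frac{56}{3} - \frac{7 \left(5 \left(-3\right) - 2\right)}{3} + \frac{8}{3} \left(-7\right) + \frac{1}{3} \left(-7\right) \left(5 \left(-3\right) - 2\right)\right)\right) 15 = \left(40 - \left(\frac{112}{3} + \frac{14 \left(-15 - 2\right)}{3}\right)\right) 15 = \left(40 - \left(- \frac{7}{3} - \frac{119}{3}\right)\right) 15 = \left(40 + \left(- \frac{56}{3} + \frac{119}{3} - \frac{56}{3} + \frac{119}{3}\right)\right) 15 = \left(40 + 42\right) 15 = 82 \cdot 15 = 1230$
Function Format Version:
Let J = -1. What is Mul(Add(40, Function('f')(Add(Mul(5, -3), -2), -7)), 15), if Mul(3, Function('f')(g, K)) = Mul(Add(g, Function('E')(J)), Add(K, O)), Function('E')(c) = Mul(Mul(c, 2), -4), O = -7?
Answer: 1230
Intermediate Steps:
Function('E')(c) = Mul(-8, c) (Function('E')(c) = Mul(Mul(2, c), -4) = Mul(-8, c))
Function('f')(g, K) = Mul(Rational(1, 3), Add(-7, K), Add(8, g)) (Function('f')(g, K) = Mul(Rational(1, 3), Mul(Add(g, Mul(-8, -1)), Add(K, -7))) = Mul(Rational(1, 3), Mul(Add(g, 8), Add(-7, K))) = Mul(Rational(1, 3), Mul(Add(8, g), Add(-7, K))) = Mul(Rational(1, 3), Mul(Add(-7, K), Add(8, g))) = Mul(Rational(1, 3), Add(-7, K), Add(8, g)))
Mul(Add(40, Function('f')(Add(Mul(5, -3), -2), -7)), 15) = Mul(Add(40, Add(Rational(-56, 3), Mul(Rational(-7, 3), Add(Mul(5, -3), -2)), Mul(Rational(8, 3), -7), Mul(Rational(1, 3), -7, Add(Mul(5, -3), -2)))), 15) = Mul(Add(40, Add(Rational(-56, 3), Mul(Rational(-7, 3), Add(-15, -2)), Rational(-56, 3), Mul(Rational(1, 3), -7, Add(-15, -2)))), 15) = Mul(Add(40, Add(Rational(-56, 3), Mul(Rational(-7, 3), -17), Rational(-56, 3), Mul(Rational(1, 3), -7, -17))), 15) = Mul(Add(40, Add(Rational(-56, 3), Rational(119, 3), Rational(-56, 3), Rational(119, 3))), 15) = Mul(Add(40, 42), 15) = Mul(82, 15) = 1230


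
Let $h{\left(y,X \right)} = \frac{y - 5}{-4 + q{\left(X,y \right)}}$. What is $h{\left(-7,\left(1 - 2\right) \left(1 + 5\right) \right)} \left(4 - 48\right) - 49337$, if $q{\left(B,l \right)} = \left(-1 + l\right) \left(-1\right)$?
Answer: $-49205$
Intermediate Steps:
$q{\left(B,l \right)} = 1 - l$
$h{\left(y,X \right)} = \frac{-5 + y}{-3 - y}$ ($h{\left(y,X \right)} = \frac{y - 5}{-4 - \left(-1 + y\right)} = \frac{-5 + y}{-3 - y}$)
$h{\left(-7,\left(1 - 2\right) \left(1 + 5\right) \right)} \left(4 - 48\right) - 49337 = \frac{5 - -7}{3 - 7} \left(4 - 48\right) - 49337 = \frac{5 + 7}{-4} \left(-44\right) - 49337 = \left(- \frac{1}{4}\right) 12 \left(-44\right) - 49337 = \left(-3\right) \left(-44\right) - 49337 = 132 - 49337 = -49205$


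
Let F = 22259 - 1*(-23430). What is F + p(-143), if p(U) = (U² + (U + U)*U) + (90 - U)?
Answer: 107269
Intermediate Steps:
F = 45689 (F = 22259 + 23430 = 45689)
p(U) = 90 - U + 3*U² (p(U) = (U² + (2*U)*U) + (90 - U) = (U² + 2*U²) + (90 - U) = 3*U² + (90 - U) = 90 - U + 3*U²)
F + p(-143) = 45689 + (90 - 1*(-143) + 3*(-143)²) = 45689 + (90 + 143 + 3*20449) = 45689 + (90 + 143 + 61347) = 45689 + 61580 = 107269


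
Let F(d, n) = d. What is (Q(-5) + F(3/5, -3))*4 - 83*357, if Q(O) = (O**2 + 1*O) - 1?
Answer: -147763/5 ≈ -29553.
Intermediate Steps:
Q(O) = -1 + O + O**2 (Q(O) = (O**2 + O) - 1 = (O + O**2) - 1 = -1 + O + O**2)
(Q(-5) + F(3/5, -3))*4 - 83*357 = ((-1 - 5 + (-5)**2) + 3/5)*4 - 83*357 = ((-1 - 5 + 25) + 3*(1/5))*4 - 29631 = (19 + 3/5)*4 - 29631 = (98/5)*4 - 29631 = 392/5 - 29631 = -147763/5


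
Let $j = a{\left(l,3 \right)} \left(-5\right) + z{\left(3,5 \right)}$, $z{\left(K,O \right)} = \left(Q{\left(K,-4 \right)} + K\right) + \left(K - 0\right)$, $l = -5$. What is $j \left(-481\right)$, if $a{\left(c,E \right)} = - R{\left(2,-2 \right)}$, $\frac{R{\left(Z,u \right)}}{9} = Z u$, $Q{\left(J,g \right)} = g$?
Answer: $85618$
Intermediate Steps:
$R{\left(Z,u \right)} = 9 Z u$
$a{\left(c,E \right)} = 36$ ($a{\left(c,E \right)} = - 9 \cdot 2 \left(-2\right) = \left(-1\right) \left(-36\right) = 36$)
$z{\left(K,O \right)} = -4 + 2 K$ ($z{\left(K,O \right)} = \left(-4 + K\right) + \left(K - 0\right) = \left(-4 + K\right) + \left(K + 0\right) = \left(-4 + K\right) + K = -4 + 2 K$)
$j = -178$ ($j = 36 \left(-5\right) + \left(-4 + 2 \cdot 3\right) = -180 + \left(-4 + 6\right) = -180 + 2 = -178$)
$j \left(-481\right) = \left(-178\right) \left(-481\right) = 85618$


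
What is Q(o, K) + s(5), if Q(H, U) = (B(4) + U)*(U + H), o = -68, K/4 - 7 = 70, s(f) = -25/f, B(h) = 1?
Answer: 74155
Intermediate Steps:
K = 308 (K = 28 + 4*70 = 28 + 280 = 308)
Q(H, U) = (1 + U)*(H + U) (Q(H, U) = (1 + U)*(U + H) = (1 + U)*(H + U))
Q(o, K) + s(5) = (-68 + 308 + 308² - 68*308) - 25/5 = (-68 + 308 + 94864 - 20944) - 25*⅕ = 74160 - 5 = 74155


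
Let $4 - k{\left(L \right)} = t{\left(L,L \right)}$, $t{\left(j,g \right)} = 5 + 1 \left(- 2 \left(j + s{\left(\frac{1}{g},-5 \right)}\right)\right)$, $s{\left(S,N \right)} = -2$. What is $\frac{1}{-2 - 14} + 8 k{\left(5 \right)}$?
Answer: $\frac{639}{16} \approx 39.938$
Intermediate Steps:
$t{\left(j,g \right)} = 9 - 2 j$ ($t{\left(j,g \right)} = 5 + 1 \left(- 2 \left(j - 2\right)\right) = 5 + 1 \left(- 2 \left(-2 + j\right)\right) = 5 + 1 \left(4 - 2 j\right) = 5 - \left(-4 + 2 j\right) = 9 - 2 j$)
$k{\left(L \right)} = -5 + 2 L$ ($k{\left(L \right)} = 4 - \left(9 - 2 L\right) = 4 + \left(-9 + 2 L\right) = -5 + 2 L$)
$\frac{1}{-2 - 14} + 8 k{\left(5 \right)} = \frac{1}{-2 - 14} + 8 \left(-5 + 2 \cdot 5\right) = \frac{1}{-16} + 8 \left(-5 + 10\right) = - \frac{1}{16} + 8 \cdot 5 = - \frac{1}{16} + 40 = \frac{639}{16}$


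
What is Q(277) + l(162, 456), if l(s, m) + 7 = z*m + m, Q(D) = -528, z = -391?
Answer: -178375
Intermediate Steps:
l(s, m) = -7 - 390*m (l(s, m) = -7 + (-391*m + m) = -7 - 390*m)
Q(277) + l(162, 456) = -528 + (-7 - 390*456) = -528 + (-7 - 177840) = -528 - 177847 = -178375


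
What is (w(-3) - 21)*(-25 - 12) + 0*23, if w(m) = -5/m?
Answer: 2146/3 ≈ 715.33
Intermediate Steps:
(w(-3) - 21)*(-25 - 12) + 0*23 = (-5/(-3) - 21)*(-25 - 12) + 0*23 = (-5*(-⅓) - 21)*(-37) + 0 = (5/3 - 21)*(-37) + 0 = -58/3*(-37) + 0 = 2146/3 + 0 = 2146/3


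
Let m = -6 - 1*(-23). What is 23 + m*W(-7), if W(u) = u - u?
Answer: 23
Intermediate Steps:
W(u) = 0
m = 17 (m = -6 + 23 = 17)
23 + m*W(-7) = 23 + 17*0 = 23 + 0 = 23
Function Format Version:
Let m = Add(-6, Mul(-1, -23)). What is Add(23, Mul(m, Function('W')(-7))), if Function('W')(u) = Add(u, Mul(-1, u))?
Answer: 23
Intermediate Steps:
Function('W')(u) = 0
m = 17 (m = Add(-6, 23) = 17)
Add(23, Mul(m, Function('W')(-7))) = Add(23, Mul(17, 0)) = Add(23, 0) = 23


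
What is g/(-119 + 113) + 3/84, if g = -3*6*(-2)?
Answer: -167/28 ≈ -5.9643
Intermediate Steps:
g = 36 (g = -18*(-2) = 36)
g/(-119 + 113) + 3/84 = 36/(-119 + 113) + 3/84 = 36/(-6) + 3*(1/84) = -⅙*36 + 1/28 = -6 + 1/28 = -167/28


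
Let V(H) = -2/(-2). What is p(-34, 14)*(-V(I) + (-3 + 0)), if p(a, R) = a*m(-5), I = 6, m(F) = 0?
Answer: 0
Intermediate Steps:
V(H) = 1 (V(H) = -2*(-½) = 1)
p(a, R) = 0 (p(a, R) = a*0 = 0)
p(-34, 14)*(-V(I) + (-3 + 0)) = 0*(-1*1 + (-3 + 0)) = 0*(-1 - 3) = 0*(-4) = 0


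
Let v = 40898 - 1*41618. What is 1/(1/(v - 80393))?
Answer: -81113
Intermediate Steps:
v = -720 (v = 40898 - 41618 = -720)
1/(1/(v - 80393)) = 1/(1/(-720 - 80393)) = 1/(1/(-81113)) = 1/(-1/81113) = -81113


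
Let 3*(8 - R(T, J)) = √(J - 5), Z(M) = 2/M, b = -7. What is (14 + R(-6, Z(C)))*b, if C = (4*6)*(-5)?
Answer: -154 + 7*I*√4515/90 ≈ -154.0 + 5.2262*I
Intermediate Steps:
C = -120 (C = 24*(-5) = -120)
R(T, J) = 8 - √(-5 + J)/3 (R(T, J) = 8 - √(J - 5)/3 = 8 - √(-5 + J)/3)
(14 + R(-6, Z(C)))*b = (14 + (8 - √(-5 + 2/(-120))/3))*(-7) = (14 + (8 - √(-5 + 2*(-1/120))/3))*(-7) = (14 + (8 - √(-5 - 1/60)/3))*(-7) = (14 + (8 - I*√4515/90))*(-7) = (22 - I*√4515/90)*(-7) = -154 + 7*I*√4515/90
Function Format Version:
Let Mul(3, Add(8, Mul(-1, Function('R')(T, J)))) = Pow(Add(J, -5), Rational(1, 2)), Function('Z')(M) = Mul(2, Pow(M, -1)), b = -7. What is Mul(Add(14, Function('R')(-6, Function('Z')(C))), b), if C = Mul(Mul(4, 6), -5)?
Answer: Add(-154, Mul(Rational(7, 90), I, Pow(4515, Rational(1, 2)))) ≈ Add(-154.00, Mul(5.2262, I))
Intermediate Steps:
C = -120 (C = Mul(24, -5) = -120)
Function('R')(T, J) = Add(8, Mul(Rational(-1, 3), Pow(Add(-5, J), Rational(1, 2)))) (Function('R')(T, J) = Add(8, Mul(Rational(-1, 3), Pow(Add(J, -5), Rational(1, 2)))) = Add(8, Mul(Rational(-1, 3), Pow(Add(-5, J), Rational(1, 2)))))
Mul(Add(14, Function('R')(-6, Function('Z')(C))), b) = Mul(Add(14, Add(8, Mul(Rational(-1, 3), Pow(Add(-5, Mul(2, Pow(-120, -1))), Rational(1, 2))))), -7) = Mul(Add(14, Add(8, Mul(Rational(-1, 3), Pow(Add(-5, Mul(2, Rational(-1, 120))), Rational(1, 2))))), -7) = Mul(Add(14, Add(8, Mul(Rational(-1, 3), Pow(Add(-5, Rational(-1, 60)), Rational(1, 2))))), -7) = Mul(Add(14, Add(8, Mul(Rational(-1, 3), Pow(Rational(-301, 60), Rational(1, 2))))), -7) = Mul(Add(14, Add(8, Mul(Rational(-1, 3), Mul(Rational(1, 30), I, Pow(4515, Rational(1, 2)))))), -7) = Mul(Add(14, Add(8, Mul(Rational(-1, 90), I, Pow(4515, Rational(1, 2))))), -7) = Mul(Add(22, Mul(Rational(-1, 90), I, Pow(4515, Rational(1, 2)))), -7) = Add(-154, Mul(Rational(7, 90), I, Pow(4515, Rational(1, 2))))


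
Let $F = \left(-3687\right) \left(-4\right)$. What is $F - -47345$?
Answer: $62093$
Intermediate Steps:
$F = 14748$
$F - -47345 = 14748 - -47345 = 14748 + 47345 = 62093$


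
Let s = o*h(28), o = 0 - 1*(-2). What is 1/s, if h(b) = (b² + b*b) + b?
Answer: 1/3192 ≈ 0.00031328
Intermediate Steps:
o = 2 (o = 0 + 2 = 2)
h(b) = b + 2*b² (h(b) = (b² + b²) + b = 2*b² + b = b + 2*b²)
s = 3192 (s = 2*(28*(1 + 2*28)) = 2*(28*(1 + 56)) = 2*(28*57) = 2*1596 = 3192)
1/s = 1/3192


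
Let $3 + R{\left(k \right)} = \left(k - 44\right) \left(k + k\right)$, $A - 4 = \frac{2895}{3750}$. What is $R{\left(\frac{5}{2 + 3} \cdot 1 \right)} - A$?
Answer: $- \frac{23443}{250} \approx -93.772$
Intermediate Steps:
$A = \frac{1193}{250}$ ($A = 4 + \frac{2895}{3750} = 4 + 2895 \cdot \frac{1}{3750} = 4 + \frac{193}{250} = \frac{1193}{250} \approx 4.772$)
$R{\left(k \right)} = -3 + 2 k \left(-44 + k\right)$ ($R{\left(k \right)} = -3 + \left(k - 44\right) \left(k + k\right) = -3 + \left(-44 + k\right) 2 k = -3 + 2 k \left(-44 + k\right)$)
$R{\left(\frac{5}{2 + 3} \cdot 1 \right)} - A = \left(-3 - 88 \frac{5}{2 + 3} \cdot 1 + 2 \left(\frac{5}{2 + 3} \cdot 1\right)^{2}\right) - \frac{1193}{250} = \left(-3 - 88 \cdot \frac{5}{5} \cdot 1 + 2 \left(\frac{5}{5} \cdot 1\right)^{2}\right) - \frac{1193}{250} = \left(-3 - 88 \cdot 5 \cdot \frac{1}{5} \cdot 1 + 2 \left(5 \cdot \frac{1}{5} \cdot 1\right)^{2}\right) - \frac{1193}{250} = \left(-3 - 88 \cdot 1 \cdot 1 + 2 \left(1 \cdot 1\right)^{2}\right) - \frac{1193}{250} = \left(-3 - 88 + 2 \cdot 1^{2}\right) - \frac{1193}{250} = \left(-3 - 88 + 2 \cdot 1\right) - \frac{1193}{250} = \left(-3 - 88 + 2\right) - \frac{1193}{250} = -89 - \frac{1193}{250} = - \frac{23443}{250}$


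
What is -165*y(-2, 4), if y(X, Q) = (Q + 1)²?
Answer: -4125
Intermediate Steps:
y(X, Q) = (1 + Q)²
-165*y(-2, 4) = -165*(1 + 4)² = -165*5² = -165*25 = -4125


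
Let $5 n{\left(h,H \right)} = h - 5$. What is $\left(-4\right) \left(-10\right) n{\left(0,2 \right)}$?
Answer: $-40$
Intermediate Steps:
$n{\left(h,H \right)} = -1 + \frac{h}{5}$ ($n{\left(h,H \right)} = \frac{h - 5}{5} = \frac{-5 + h}{5} = -1 + \frac{h}{5}$)
$\left(-4\right) \left(-10\right) n{\left(0,2 \right)} = \left(-4\right) \left(-10\right) \left(-1 + \frac{1}{5} \cdot 0\right) = 40 \left(-1 + 0\right) = 40 \left(-1\right) = -40$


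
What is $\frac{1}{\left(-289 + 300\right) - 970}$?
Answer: $- \frac{1}{959} \approx -0.0010428$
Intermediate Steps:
$\frac{1}{\left(-289 + 300\right) - 970} = \frac{1}{11 - 970} = \frac{1}{-959} = - \frac{1}{959}$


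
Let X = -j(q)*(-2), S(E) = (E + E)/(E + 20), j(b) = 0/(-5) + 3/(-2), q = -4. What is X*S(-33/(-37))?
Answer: -198/773 ≈ -0.25615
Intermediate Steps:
j(b) = -3/2 (j(b) = 0*(-1/5) + 3*(-1/2) = 0 - 3/2 = -3/2)
S(E) = 2*E/(20 + E) (S(E) = (2*E)/(20 + E) = 2*E/(20 + E))
X = -3 (X = -1*(-3/2)*(-2) = (3/2)*(-2) = -3)
X*S(-33/(-37)) = -6*(-33/(-37))/(20 - 33/(-37)) = -6*(-33*(-1/37))/(20 - 33*(-1/37)) = -6*33/(37*(20 + 33/37)) = -6*33/(37*773/37) = -6*33*37/(37*773) = -3*66/773 = -198/773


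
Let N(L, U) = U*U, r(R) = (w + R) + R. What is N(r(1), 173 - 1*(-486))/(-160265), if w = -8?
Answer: -434281/160265 ≈ -2.7098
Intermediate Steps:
r(R) = -8 + 2*R (r(R) = (-8 + R) + R = -8 + 2*R)
N(L, U) = U**2
N(r(1), 173 - 1*(-486))/(-160265) = (173 - 1*(-486))**2/(-160265) = (173 + 486)**2*(-1/160265) = 659**2*(-1/160265) = 434281*(-1/160265) = -434281/160265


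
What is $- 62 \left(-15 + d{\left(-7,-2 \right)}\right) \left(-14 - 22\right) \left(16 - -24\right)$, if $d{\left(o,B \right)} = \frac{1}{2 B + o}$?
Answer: $- \frac{14820480}{11} \approx -1.3473 \cdot 10^{6}$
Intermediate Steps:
$d{\left(o,B \right)} = \frac{1}{o + 2 B}$
$- 62 \left(-15 + d{\left(-7,-2 \right)}\right) \left(-14 - 22\right) \left(16 - -24\right) = - 62 \left(-15 + \frac{1}{-7 + 2 \left(-2\right)}\right) \left(-14 - 22\right) \left(16 - -24\right) = - 62 \left(-15 + \frac{1}{-7 - 4}\right) \left(-14 - 22\right) \left(16 + 24\right) = - 62 \left(-15 + \frac{1}{-11}\right) \left(-14 - 22\right) 40 = - 62 \left(-15 - \frac{1}{11}\right) \left(-36\right) 40 = - 62 \left(\left(- \frac{166}{11}\right) \left(-36\right)\right) 40 = \left(-62\right) \frac{5976}{11} \cdot 40 = \left(- \frac{370512}{11}\right) 40 = - \frac{14820480}{11}$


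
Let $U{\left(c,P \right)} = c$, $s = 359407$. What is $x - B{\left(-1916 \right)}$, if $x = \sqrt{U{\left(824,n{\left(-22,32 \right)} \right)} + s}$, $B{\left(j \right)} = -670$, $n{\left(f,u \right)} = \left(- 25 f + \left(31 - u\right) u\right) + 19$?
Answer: $670 + \sqrt{360231} \approx 1270.2$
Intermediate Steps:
$n{\left(f,u \right)} = 19 - 25 f + u \left(31 - u\right)$ ($n{\left(f,u \right)} = \left(- 25 f + u \left(31 - u\right)\right) + 19 = 19 - 25 f + u \left(31 - u\right)$)
$x = \sqrt{360231}$ ($x = \sqrt{824 + 359407} = \sqrt{360231} \approx 600.19$)
$x - B{\left(-1916 \right)} = \sqrt{360231} - -670 = \sqrt{360231} + 670 = 670 + \sqrt{360231}$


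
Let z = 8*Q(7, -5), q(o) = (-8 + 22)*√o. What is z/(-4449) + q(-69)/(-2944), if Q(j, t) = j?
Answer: -56/4449 - 7*I*√69/1472 ≈ -0.012587 - 0.039502*I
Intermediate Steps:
q(o) = 14*√o
z = 56 (z = 8*7 = 56)
z/(-4449) + q(-69)/(-2944) = 56/(-4449) + (14*√(-69))/(-2944) = 56*(-1/4449) + (14*(I*√69))*(-1/2944) = -56/4449 + (14*I*√69)*(-1/2944) = -56/4449 - 7*I*√69/1472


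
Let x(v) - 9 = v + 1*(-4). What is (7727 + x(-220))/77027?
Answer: 7512/77027 ≈ 0.097524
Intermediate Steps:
x(v) = 5 + v (x(v) = 9 + (v + 1*(-4)) = 9 + (v - 4) = 9 + (-4 + v) = 5 + v)
(7727 + x(-220))/77027 = (7727 + (5 - 220))/77027 = (7727 - 215)*(1/77027) = 7512*(1/77027) = 7512/77027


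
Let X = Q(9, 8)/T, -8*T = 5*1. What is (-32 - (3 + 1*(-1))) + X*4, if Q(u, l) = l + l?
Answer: -682/5 ≈ -136.40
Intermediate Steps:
T = -5/8 ≈ -0.62500
Q(u, l) = 2*l
X = -128/5 (X = (2*8)/(-5/8) = 16*(-8/5) = -128/5 ≈ -25.600)
(-32 - (3 + 1*(-1))) + X*4 = (-32 - (3 + 1*(-1))) - 128/5*4 = (-32 - (3 - 1)) - 512/5 = (-32 - 1*2) - 512/5 = (-32 - 2) - 512/5 = -34 - 512/5 = -682/5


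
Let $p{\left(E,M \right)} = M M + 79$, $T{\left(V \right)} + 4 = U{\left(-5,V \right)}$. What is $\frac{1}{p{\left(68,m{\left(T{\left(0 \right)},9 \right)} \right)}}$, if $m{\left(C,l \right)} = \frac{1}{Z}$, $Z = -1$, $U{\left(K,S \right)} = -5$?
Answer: $\frac{1}{80} \approx 0.0125$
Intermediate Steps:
$T{\left(V \right)} = -9$ ($T{\left(V \right)} = -4 - 5 = -9$)
$m{\left(C,l \right)} = -1$ ($m{\left(C,l \right)} = \frac{1}{-1} = -1$)
$p{\left(E,M \right)} = 79 + M^{2}$ ($p{\left(E,M \right)} = M^{2} + 79 = 79 + M^{2}$)
$\frac{1}{p{\left(68,m{\left(T{\left(0 \right)},9 \right)} \right)}} = \frac{1}{79 + \left(-1\right)^{2}} = \frac{1}{79 + 1} = \frac{1}{80}$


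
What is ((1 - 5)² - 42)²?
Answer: 676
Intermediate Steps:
((1 - 5)² - 42)² = ((-4)² - 42)² = (16 - 42)² = (-26)² = 676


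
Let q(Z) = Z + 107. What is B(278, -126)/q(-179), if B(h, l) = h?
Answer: -139/36 ≈ -3.8611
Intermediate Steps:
q(Z) = 107 + Z
B(278, -126)/q(-179) = 278/(107 - 179) = 278/(-72) = 278*(-1/72) = -139/36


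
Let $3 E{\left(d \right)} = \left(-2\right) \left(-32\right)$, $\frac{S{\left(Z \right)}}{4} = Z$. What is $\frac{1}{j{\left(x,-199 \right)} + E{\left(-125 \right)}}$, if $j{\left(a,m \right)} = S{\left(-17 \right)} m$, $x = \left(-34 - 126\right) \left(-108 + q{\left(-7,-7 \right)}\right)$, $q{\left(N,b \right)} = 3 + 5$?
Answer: $\frac{3}{40660} \approx 7.3783 \cdot 10^{-5}$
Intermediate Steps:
$q{\left(N,b \right)} = 8$
$S{\left(Z \right)} = 4 Z$
$E{\left(d \right)} = \frac{64}{3}$ ($E{\left(d \right)} = \frac{\left(-2\right) \left(-32\right)}{3} = \frac{1}{3} \cdot 64 = \frac{64}{3}$)
$x = 16000$ ($x = \left(-34 - 126\right) \left(-108 + 8\right) = \left(-160\right) \left(-100\right) = 16000$)
$j{\left(a,m \right)} = - 68 m$ ($j{\left(a,m \right)} = 4 \left(-17\right) m = - 68 m$)
$\frac{1}{j{\left(x,-199 \right)} + E{\left(-125 \right)}} = \frac{1}{\left(-68\right) \left(-199\right) + \frac{64}{3}} = \frac{1}{13532 + \frac{64}{3}} = \frac{1}{\frac{40660}{3}} = \frac{3}{40660}$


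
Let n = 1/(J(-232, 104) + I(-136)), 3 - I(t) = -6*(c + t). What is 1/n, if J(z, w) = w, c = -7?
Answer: -751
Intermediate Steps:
I(t) = -39 + 6*t (I(t) = 3 - (-6)*(-7 + t) = 3 - (42 - 6*t) = 3 + (-42 + 6*t) = -39 + 6*t)
n = -1/751 (n = 1/(104 + (-39 + 6*(-136))) = 1/(104 + (-39 - 816)) = 1/(104 - 855) = 1/(-751) = -1/751 ≈ -0.0013316)
1/n = 1/(-1/751) = -751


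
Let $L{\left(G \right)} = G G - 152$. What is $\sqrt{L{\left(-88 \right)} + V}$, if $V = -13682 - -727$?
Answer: $i \sqrt{5363} \approx 73.233 i$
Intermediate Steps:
$L{\left(G \right)} = -152 + G^{2}$ ($L{\left(G \right)} = G^{2} - 152 = -152 + G^{2}$)
$V = -12955$ ($V = -13682 + 727 = -12955$)
$\sqrt{L{\left(-88 \right)} + V} = \sqrt{\left(-152 + \left(-88\right)^{2}\right) - 12955} = \sqrt{\left(-152 + 7744\right) - 12955} = \sqrt{7592 - 12955} = \sqrt{-5363} = i \sqrt{5363}$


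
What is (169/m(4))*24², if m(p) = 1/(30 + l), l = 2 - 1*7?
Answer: 2433600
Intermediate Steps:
l = -5 (l = 2 - 7 = -5)
m(p) = 1/25 (m(p) = 1/(30 - 5) = 1/25)
(169/m(4))*24² = (169/(1/25))*24² = (169*25)*576 = 4225*576 = 2433600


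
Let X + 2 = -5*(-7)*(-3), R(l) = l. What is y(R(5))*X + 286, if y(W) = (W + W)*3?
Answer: -2924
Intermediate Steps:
X = -107 (X = -2 - 5*(-7)*(-3) = -2 + 35*(-3) = -2 - 105 = -107)
y(W) = 6*W (y(W) = (2*W)*3 = 6*W)
y(R(5))*X + 286 = (6*5)*(-107) + 286 = 30*(-107) + 286 = -3210 + 286 = -2924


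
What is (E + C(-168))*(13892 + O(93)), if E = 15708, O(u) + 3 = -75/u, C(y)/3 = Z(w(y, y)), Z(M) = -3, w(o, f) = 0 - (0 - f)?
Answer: 6758953266/31 ≈ 2.1803e+8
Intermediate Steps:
w(o, f) = f (w(o, f) = 0 - (-1)*f = 0 + f = f)
C(y) = -9 (C(y) = 3*(-3) = -9)
O(u) = -3 - 75/u
(E + C(-168))*(13892 + O(93)) = (15708 - 9)*(13892 + (-3 - 75/93)) = 15699*(13892 + (-3 - 75*1/93)) = 15699*(13892 + (-3 - 25/31)) = 15699*(13892 - 118/31) = 15699*(430534/31) = 6758953266/31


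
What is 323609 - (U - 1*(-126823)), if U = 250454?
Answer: -53668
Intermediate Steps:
323609 - (U - 1*(-126823)) = 323609 - (250454 - 1*(-126823)) = 323609 - (250454 + 126823) = 323609 - 1*377277 = 323609 - 377277 = -53668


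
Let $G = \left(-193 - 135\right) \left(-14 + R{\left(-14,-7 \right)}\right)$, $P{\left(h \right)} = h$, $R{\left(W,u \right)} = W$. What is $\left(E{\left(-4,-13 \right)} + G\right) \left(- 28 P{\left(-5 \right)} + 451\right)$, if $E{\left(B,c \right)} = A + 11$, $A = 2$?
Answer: $5435427$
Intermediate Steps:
$G = 9184$ ($G = \left(-193 - 135\right) \left(-14 - 14\right) = \left(-328\right) \left(-28\right) = 9184$)
$E{\left(B,c \right)} = 13$ ($E{\left(B,c \right)} = 2 + 11 = 13$)
$\left(E{\left(-4,-13 \right)} + G\right) \left(- 28 P{\left(-5 \right)} + 451\right) = \left(13 + 9184\right) \left(\left(-28\right) \left(-5\right) + 451\right) = 9197 \left(140 + 451\right) = 9197 \cdot 591 = 5435427$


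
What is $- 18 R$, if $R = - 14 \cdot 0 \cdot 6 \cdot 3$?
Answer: $0$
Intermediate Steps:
$R = 0$ ($R = \left(-14\right) 0 \cdot 3 = 0 \cdot 3 = 0$)
$- 18 R = \left(-18\right) 0 = 0$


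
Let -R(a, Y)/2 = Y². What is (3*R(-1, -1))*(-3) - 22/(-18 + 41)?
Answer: 392/23 ≈ 17.043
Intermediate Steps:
R(a, Y) = -2*Y²
(3*R(-1, -1))*(-3) - 22/(-18 + 41) = (3*(-2*(-1)²))*(-3) - 22/(-18 + 41) = (3*(-2*1))*(-3) - 22/23 = (3*(-2))*(-3) - 22*1/23 = -6*(-3) - 22/23 = 18 - 22/23 = 392/23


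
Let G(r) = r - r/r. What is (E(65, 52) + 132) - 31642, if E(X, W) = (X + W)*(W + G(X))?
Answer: -17938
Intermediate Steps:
G(r) = -1 + r (G(r) = r - 1*1 = r - 1 = -1 + r)
E(X, W) = (W + X)*(-1 + W + X) (E(X, W) = (X + W)*(W + (-1 + X)) = (W + X)*(-1 + W + X))
(E(65, 52) + 132) - 31642 = ((52**2 + 65**2 - 1*52 - 1*65 + 2*52*65) + 132) - 31642 = ((2704 + 4225 - 52 - 65 + 6760) + 132) - 31642 = (13572 + 132) - 31642 = 13704 - 31642 = -17938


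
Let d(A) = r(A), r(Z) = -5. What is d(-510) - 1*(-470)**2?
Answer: -220905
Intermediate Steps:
d(A) = -5
d(-510) - 1*(-470)**2 = -5 - 1*(-470)**2 = -5 - 1*220900 = -5 - 220900 = -220905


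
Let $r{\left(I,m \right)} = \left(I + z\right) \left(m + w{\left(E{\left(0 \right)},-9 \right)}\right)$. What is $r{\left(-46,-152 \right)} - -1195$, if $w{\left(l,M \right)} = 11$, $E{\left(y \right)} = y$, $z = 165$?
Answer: $-15584$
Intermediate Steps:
$r{\left(I,m \right)} = \left(11 + m\right) \left(165 + I\right)$ ($r{\left(I,m \right)} = \left(I + 165\right) \left(m + 11\right) = \left(165 + I\right) \left(11 + m\right) = \left(11 + m\right) \left(165 + I\right)$)
$r{\left(-46,-152 \right)} - -1195 = \left(1815 + 11 \left(-46\right) + 165 \left(-152\right) - -6992\right) - -1195 = \left(1815 - 506 - 25080 + 6992\right) + 1195 = -16779 + 1195 = -15584$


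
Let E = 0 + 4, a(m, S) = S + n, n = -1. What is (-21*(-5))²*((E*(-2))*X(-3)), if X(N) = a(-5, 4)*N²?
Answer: -2381400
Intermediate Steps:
a(m, S) = -1 + S (a(m, S) = S - 1 = -1 + S)
X(N) = 3*N² (X(N) = (-1 + 4)*N² = 3*N²)
E = 4
(-21*(-5))²*((E*(-2))*X(-3)) = (-21*(-5))²*((4*(-2))*(3*(-3)²)) = 105²*(-24*9) = 11025*(-8*27) = 11025*(-216) = -2381400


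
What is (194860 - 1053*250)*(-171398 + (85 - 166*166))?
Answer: 13600650910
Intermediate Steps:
(194860 - 1053*250)*(-171398 + (85 - 166*166)) = (194860 - 263250)*(-171398 + (85 - 27556)) = -68390*(-171398 - 27471) = -68390*(-198869) = 13600650910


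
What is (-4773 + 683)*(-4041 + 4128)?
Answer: -355830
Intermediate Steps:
(-4773 + 683)*(-4041 + 4128) = -4090*87 = -355830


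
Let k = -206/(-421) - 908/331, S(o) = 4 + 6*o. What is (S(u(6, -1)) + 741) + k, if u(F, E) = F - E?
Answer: 109355155/139351 ≈ 784.75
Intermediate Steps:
k = -314082/139351 (k = -206*(-1/421) - 908*1/331 = 206/421 - 908/331 = -314082/139351 ≈ -2.2539)
(S(u(6, -1)) + 741) + k = ((4 + 6*(6 - 1*(-1))) + 741) - 314082/139351 = ((4 + 6*(6 + 1)) + 741) - 314082/139351 = ((4 + 6*7) + 741) - 314082/139351 = ((4 + 42) + 741) - 314082/139351 = (46 + 741) - 314082/139351 = 787 - 314082/139351 = 109355155/139351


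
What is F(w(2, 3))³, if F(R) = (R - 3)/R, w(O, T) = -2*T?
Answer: 27/8 ≈ 3.3750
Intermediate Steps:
F(R) = (-3 + R)/R
F(w(2, 3))³ = ((-3 - 2*3)/((-2*3)))³ = ((-3 - 6)/(-6))³ = (-⅙*(-9))³ = (3/2)³ = 27/8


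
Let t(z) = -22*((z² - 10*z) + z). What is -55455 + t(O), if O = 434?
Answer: -4113355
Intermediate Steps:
t(z) = -22*z² + 198*z (t(z) = -22*(z² - 9*z) = -22*z² + 198*z)
-55455 + t(O) = -55455 + 22*434*(9 - 1*434) = -55455 + 22*434*(9 - 434) = -55455 + 22*434*(-425) = -55455 - 4057900 = -4113355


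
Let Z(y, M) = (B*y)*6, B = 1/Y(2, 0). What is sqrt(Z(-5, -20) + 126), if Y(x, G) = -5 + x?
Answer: 2*sqrt(34) ≈ 11.662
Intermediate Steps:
B = -1/3 (B = 1/(-5 + 2) = 1/(-3) = -1/3 ≈ -0.33333)
Z(y, M) = -2*y (Z(y, M) = -y/3*6 = -2*y)
sqrt(Z(-5, -20) + 126) = sqrt(-2*(-5) + 126) = sqrt(10 + 126) = sqrt(136) = 2*sqrt(34)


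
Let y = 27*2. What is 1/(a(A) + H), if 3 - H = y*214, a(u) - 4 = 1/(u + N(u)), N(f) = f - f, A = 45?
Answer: -45/519704 ≈ -8.6588e-5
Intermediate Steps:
y = 54
N(f) = 0
a(u) = 4 + 1/u (a(u) = 4 + 1/(u + 0) = 4 + 1/u)
H = -11553 (H = 3 - 54*214 = 3 - 1*11556 = 3 - 11556 = -11553)
1/(a(A) + H) = 1/((4 + 1/45) - 11553) = 1/(181/45 - 11553) = 1/(-519704/45) = -45/519704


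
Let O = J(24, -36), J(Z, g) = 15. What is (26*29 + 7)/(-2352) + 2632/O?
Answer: 686561/3920 ≈ 175.14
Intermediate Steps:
O = 15
(26*29 + 7)/(-2352) + 2632/O = (26*29 + 7)/(-2352) + 2632/15 = (754 + 7)*(-1/2352) + 2632*(1/15) = 761*(-1/2352) + 2632/15 = -761/2352 + 2632/15 = 686561/3920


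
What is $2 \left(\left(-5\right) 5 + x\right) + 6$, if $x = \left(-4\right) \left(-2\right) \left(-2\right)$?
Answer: $-76$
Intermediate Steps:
$x = -16$ ($x = 8 \left(-2\right) = -16$)
$2 \left(\left(-5\right) 5 + x\right) + 6 = 2 \left(\left(-5\right) 5 - 16\right) + 6 = 2 \left(-25 - 16\right) + 6 = 2 \left(-41\right) + 6 = -82 + 6 = -76$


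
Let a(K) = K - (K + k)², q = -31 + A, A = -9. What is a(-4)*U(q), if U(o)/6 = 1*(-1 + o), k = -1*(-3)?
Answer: 1230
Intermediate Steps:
k = 3
q = -40 (q = -31 - 9 = -40)
U(o) = -6 + 6*o (U(o) = 6*(1*(-1 + o)) = 6*(-1 + o) = -6 + 6*o)
a(K) = K - (3 + K)² (a(K) = K - (K + 3)² = K - (3 + K)²)
a(-4)*U(q) = (-4 - (3 - 4)²)*(-6 + 6*(-40)) = (-4 - 1*(-1)²)*(-6 - 240) = (-4 - 1*1)*(-246) = (-4 - 1)*(-246) = -5*(-246) = 1230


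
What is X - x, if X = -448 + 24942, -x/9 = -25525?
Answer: -205231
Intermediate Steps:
x = 229725 (x = -9*(-25525) = 229725)
X = 24494
X - x = 24494 - 1*229725 = 24494 - 229725 = -205231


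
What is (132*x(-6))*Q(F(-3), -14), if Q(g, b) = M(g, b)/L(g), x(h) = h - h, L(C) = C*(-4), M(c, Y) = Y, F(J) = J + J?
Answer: 0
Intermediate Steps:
F(J) = 2*J
L(C) = -4*C
x(h) = 0
Q(g, b) = -b/(4*g) (Q(g, b) = b/((-4*g)) = b*(-1/(4*g)) = -b/(4*g))
(132*x(-6))*Q(F(-3), -14) = (132*0)*(-¼*(-14)/2*(-3)) = 0*(-¼*(-14)/(-6)) = 0*(-¼*(-14)*(-⅙)) = 0*(-7/12) = 0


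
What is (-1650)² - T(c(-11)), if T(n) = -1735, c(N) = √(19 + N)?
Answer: 2724235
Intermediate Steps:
(-1650)² - T(c(-11)) = (-1650)² - 1*(-1735) = 2722500 + 1735 = 2724235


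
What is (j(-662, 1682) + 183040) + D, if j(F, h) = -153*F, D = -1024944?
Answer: -740618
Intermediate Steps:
(j(-662, 1682) + 183040) + D = (-153*(-662) + 183040) - 1024944 = (101286 + 183040) - 1024944 = 284326 - 1024944 = -740618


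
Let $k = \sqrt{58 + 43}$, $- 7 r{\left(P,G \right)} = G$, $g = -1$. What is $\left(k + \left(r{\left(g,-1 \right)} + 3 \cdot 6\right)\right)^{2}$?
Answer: $\frac{21078}{49} + \frac{254 \sqrt{101}}{7} \approx 794.83$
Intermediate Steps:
$r{\left(P,G \right)} = - \frac{G}{7}$
$k = \sqrt{101} \approx 10.05$
$\left(k + \left(r{\left(g,-1 \right)} + 3 \cdot 6\right)\right)^{2} = \left(\sqrt{101} + \left(\left(- \frac{1}{7}\right) \left(-1\right) + 3 \cdot 6\right)\right)^{2} = \left(\sqrt{101} + \left(\frac{1}{7} + 18\right)\right)^{2} = \left(\sqrt{101} + \frac{127}{7}\right)^{2} = \left(\frac{127}{7} + \sqrt{101}\right)^{2}$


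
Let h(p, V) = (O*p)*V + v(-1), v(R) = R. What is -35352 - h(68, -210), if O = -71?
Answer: -1049231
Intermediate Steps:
h(p, V) = -1 - 71*V*p (h(p, V) = (-71*p)*V - 1 = -71*V*p - 1 = -1 - 71*V*p)
-35352 - h(68, -210) = -35352 - (-1 - 71*(-210)*68) = -35352 - (-1 + 1013880) = -35352 - 1*1013879 = -35352 - 1013879 = -1049231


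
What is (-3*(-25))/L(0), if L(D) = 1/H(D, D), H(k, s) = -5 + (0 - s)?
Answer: -375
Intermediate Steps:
H(k, s) = -5 - s
L(D) = 1/(-5 - D)
(-3*(-25))/L(0) = (-3*(-25))/((-1/(5 + 0))) = 75/((-1/5)) = 75/((-1*⅕)) = 75/(-⅕) = 75*(-5) = -375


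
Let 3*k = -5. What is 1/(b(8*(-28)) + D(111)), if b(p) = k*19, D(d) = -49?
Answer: -3/242 ≈ -0.012397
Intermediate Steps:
k = -5/3 (k = (1/3)*(-5) = -5/3 ≈ -1.6667)
b(p) = -95/3 (b(p) = -5/3*19 = -95/3)
1/(b(8*(-28)) + D(111)) = 1/(-95/3 - 49) = 1/(-242/3) = -3/242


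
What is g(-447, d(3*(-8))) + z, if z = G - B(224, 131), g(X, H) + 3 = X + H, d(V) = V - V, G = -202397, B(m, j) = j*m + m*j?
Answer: -261535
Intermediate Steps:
B(m, j) = 2*j*m (B(m, j) = j*m + j*m = 2*j*m)
d(V) = 0
g(X, H) = -3 + H + X (g(X, H) = -3 + (X + H) = -3 + (H + X) = -3 + H + X)
z = -261085 (z = -202397 - 2*131*224 = -202397 - 1*58688 = -202397 - 58688 = -261085)
g(-447, d(3*(-8))) + z = (-3 + 0 - 447) - 261085 = -450 - 261085 = -261535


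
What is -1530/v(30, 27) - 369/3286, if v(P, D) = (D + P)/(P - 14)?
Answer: -26820771/62434 ≈ -429.59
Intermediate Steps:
v(P, D) = (D + P)/(-14 + P)
-1530/v(30, 27) - 369/3286 = -1530*(-14 + 30)/(27 + 30) - 369/3286 = -1530/(57/16) - 369*1/3286 = -1530/((1/16)*57) - 369/3286 = -1530/57/16 - 369/3286 = -1530*16/57 - 369/3286 = -8160/19 - 369/3286 = -26820771/62434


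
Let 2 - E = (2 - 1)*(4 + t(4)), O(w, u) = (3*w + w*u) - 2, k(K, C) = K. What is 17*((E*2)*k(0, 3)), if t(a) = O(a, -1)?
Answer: 0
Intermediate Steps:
O(w, u) = -2 + 3*w + u*w (O(w, u) = (3*w + u*w) - 2 = -2 + 3*w + u*w)
t(a) = -2 + 2*a (t(a) = -2 + 3*a - a = -2 + 2*a)
E = -8 (E = 2 - (2 - 1)*(4 + (-2 + 2*4)) = 2 - (4 + (-2 + 8)) = 2 - (4 + 6) = 2 - 10 = -8)
17*((E*2)*k(0, 3)) = 17*(-8*2*0) = 17*(-16*0) = 17*0 = 0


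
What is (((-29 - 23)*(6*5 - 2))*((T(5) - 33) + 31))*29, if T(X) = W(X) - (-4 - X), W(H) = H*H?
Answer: -1351168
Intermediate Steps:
W(H) = H²
T(X) = 4 + X + X² (T(X) = X² - (-4 - X) = X² + (4 + X) = 4 + X + X²)
(((-29 - 23)*(6*5 - 2))*((T(5) - 33) + 31))*29 = (((-29 - 23)*(6*5 - 2))*(((4 + 5 + 5²) - 33) + 31))*29 = ((-52*(30 - 2))*(((4 + 5 + 25) - 33) + 31))*29 = ((-52*28)*((34 - 33) + 31))*29 = -1456*(1 + 31)*29 = -1456*32*29 = -46592*29 = -1351168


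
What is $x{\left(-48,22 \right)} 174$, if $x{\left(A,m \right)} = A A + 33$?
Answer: $406638$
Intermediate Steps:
$x{\left(A,m \right)} = 33 + A^{2}$ ($x{\left(A,m \right)} = A^{2} + 33 = 33 + A^{2}$)
$x{\left(-48,22 \right)} 174 = \left(33 + \left(-48\right)^{2}\right) 174 = \left(33 + 2304\right) 174 = 2337 \cdot 174 = 406638$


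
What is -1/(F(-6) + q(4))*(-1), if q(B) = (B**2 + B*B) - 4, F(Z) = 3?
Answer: 1/31 ≈ 0.032258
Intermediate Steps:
q(B) = -4 + 2*B**2 (q(B) = (B**2 + B**2) - 4 = 2*B**2 - 4 = -4 + 2*B**2)
-1/(F(-6) + q(4))*(-1) = -1/(3 + (-4 + 2*4**2))*(-1) = -1/(3 + (-4 + 2*16))*(-1) = -1/(3 + (-4 + 32))*(-1) = -1/(3 + 28)*(-1) = -1/31*(-1) = 1/31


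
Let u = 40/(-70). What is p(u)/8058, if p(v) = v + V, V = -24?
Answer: -86/28203 ≈ -0.0030493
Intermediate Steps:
u = -4/7 (u = 40*(-1/70) = -4/7 ≈ -0.57143)
p(v) = -24 + v (p(v) = v - 24 = -24 + v)
p(u)/8058 = (-24 - 4/7)/8058 = -172/7*1/8058 = -86/28203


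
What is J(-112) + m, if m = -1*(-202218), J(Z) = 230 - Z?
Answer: 202560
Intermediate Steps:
m = 202218
J(-112) + m = (230 - 1*(-112)) + 202218 = (230 + 112) + 202218 = 342 + 202218 = 202560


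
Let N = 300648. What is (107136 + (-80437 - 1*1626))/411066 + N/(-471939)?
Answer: -37251081407/64666025658 ≈ -0.57605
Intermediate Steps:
(107136 + (-80437 - 1*1626))/411066 + N/(-471939) = (107136 + (-80437 - 1*1626))/411066 + 300648/(-471939) = (107136 + (-80437 - 1626))*(1/411066) + 300648*(-1/471939) = (107136 - 82063)*(1/411066) - 100216/157313 = 25073*(1/411066) - 100216/157313 = 25073/411066 - 100216/157313 = -37251081407/64666025658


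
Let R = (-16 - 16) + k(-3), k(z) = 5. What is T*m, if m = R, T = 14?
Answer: -378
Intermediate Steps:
R = -27 (R = (-16 - 16) + 5 = -32 + 5 = -27)
m = -27
T*m = 14*(-27) = -378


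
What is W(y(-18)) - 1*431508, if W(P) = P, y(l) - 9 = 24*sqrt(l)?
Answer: -431499 + 72*I*sqrt(2) ≈ -4.315e+5 + 101.82*I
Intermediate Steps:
y(l) = 9 + 24*sqrt(l)
W(y(-18)) - 1*431508 = (9 + 24*sqrt(-18)) - 1*431508 = (9 + 24*(3*I*sqrt(2))) - 431508 = (9 + 72*I*sqrt(2)) - 431508 = -431499 + 72*I*sqrt(2)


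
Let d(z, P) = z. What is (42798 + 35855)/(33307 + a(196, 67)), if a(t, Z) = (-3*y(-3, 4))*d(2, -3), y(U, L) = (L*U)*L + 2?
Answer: 78653/33583 ≈ 2.3420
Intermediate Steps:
y(U, L) = 2 + U*L² (y(U, L) = U*L² + 2 = 2 + U*L²)
a(t, Z) = 276 (a(t, Z) = -3*(2 - 3*4²)*2 = -3*(2 - 3*16)*2 = -3*(2 - 48)*2 = -3*(-46)*2 = 138*2 = 276)
(42798 + 35855)/(33307 + a(196, 67)) = (42798 + 35855)/(33307 + 276) = 78653/33583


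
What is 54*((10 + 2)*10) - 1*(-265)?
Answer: 6745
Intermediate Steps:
54*((10 + 2)*10) - 1*(-265) = 54*(12*10) + 265 = 54*120 + 265 = 6480 + 265 = 6745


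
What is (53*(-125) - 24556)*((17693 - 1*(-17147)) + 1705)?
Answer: -1139509645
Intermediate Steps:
(53*(-125) - 24556)*((17693 - 1*(-17147)) + 1705) = (-6625 - 24556)*((17693 + 17147) + 1705) = -31181*(34840 + 1705) = -31181*36545 = -1139509645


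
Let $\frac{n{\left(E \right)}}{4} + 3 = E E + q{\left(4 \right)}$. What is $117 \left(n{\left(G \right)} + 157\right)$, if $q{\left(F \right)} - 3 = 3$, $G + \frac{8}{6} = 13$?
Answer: $83473$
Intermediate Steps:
$G = \frac{35}{3}$ ($G = - \frac{4}{3} + 13 = \frac{35}{3} \approx 11.667$)
$q{\left(F \right)} = 6$ ($q{\left(F \right)} = 3 + 3 = 6$)
$n{\left(E \right)} = 12 + 4 E^{2}$ ($n{\left(E \right)} = -12 + 4 \left(E E + 6\right) = -12 + 4 \left(E^{2} + 6\right) = -12 + 4 \left(6 + E^{2}\right) = -12 + \left(24 + 4 E^{2}\right) = 12 + 4 E^{2}$)
$117 \left(n{\left(G \right)} + 157\right) = 117 \left(\left(12 + 4 \left(\frac{35}{3}\right)^{2}\right) + 157\right) = 117 \left(\left(12 + 4 \cdot \frac{1225}{9}\right) + 157\right) = 117 \left(\left(12 + \frac{4900}{9}\right) + 157\right) = 117 \left(\frac{5008}{9} + 157\right) = 117 \cdot \frac{6421}{9} = 83473$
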